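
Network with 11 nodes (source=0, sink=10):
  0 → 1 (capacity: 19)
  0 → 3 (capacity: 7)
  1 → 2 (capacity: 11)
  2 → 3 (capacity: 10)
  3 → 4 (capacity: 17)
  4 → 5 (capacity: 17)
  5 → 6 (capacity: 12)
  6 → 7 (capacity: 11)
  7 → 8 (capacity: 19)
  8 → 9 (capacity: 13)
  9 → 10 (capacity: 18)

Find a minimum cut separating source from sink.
Min cut value = 11, edges: (6,7)

Min cut value: 11
Partition: S = [0, 1, 2, 3, 4, 5, 6], T = [7, 8, 9, 10]
Cut edges: (6,7)

By max-flow min-cut theorem, max flow = min cut = 11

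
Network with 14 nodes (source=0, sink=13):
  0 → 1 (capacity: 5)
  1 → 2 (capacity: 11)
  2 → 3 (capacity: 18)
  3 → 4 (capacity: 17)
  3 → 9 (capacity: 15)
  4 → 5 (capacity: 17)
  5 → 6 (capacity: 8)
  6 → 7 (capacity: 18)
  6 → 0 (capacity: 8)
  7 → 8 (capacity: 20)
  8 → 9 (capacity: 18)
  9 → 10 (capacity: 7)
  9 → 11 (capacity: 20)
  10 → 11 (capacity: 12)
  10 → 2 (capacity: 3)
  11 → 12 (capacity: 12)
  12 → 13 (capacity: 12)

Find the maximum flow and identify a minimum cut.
Max flow = 5, Min cut edges: (0,1)

Maximum flow: 5
Minimum cut: (0,1)
Partition: S = [0], T = [1, 2, 3, 4, 5, 6, 7, 8, 9, 10, 11, 12, 13]

Max-flow min-cut theorem verified: both equal 5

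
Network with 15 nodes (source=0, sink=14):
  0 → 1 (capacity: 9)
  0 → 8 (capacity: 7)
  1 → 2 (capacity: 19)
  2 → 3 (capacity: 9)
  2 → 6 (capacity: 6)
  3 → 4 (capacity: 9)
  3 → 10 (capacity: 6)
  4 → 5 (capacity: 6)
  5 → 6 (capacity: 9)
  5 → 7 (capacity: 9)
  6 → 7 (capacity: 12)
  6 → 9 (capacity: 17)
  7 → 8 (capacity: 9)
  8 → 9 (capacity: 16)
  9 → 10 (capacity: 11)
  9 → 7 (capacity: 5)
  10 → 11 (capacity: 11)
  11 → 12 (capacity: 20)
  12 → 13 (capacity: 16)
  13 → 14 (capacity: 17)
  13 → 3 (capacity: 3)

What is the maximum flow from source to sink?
Maximum flow = 11

Max flow: 11

Flow assignment:
  0 → 1: 9/9
  0 → 8: 2/7
  1 → 2: 9/19
  2 → 3: 6/9
  2 → 6: 3/6
  3 → 10: 6/6
  6 → 9: 3/17
  8 → 9: 2/16
  9 → 10: 5/11
  10 → 11: 11/11
  11 → 12: 11/20
  12 → 13: 11/16
  13 → 14: 11/17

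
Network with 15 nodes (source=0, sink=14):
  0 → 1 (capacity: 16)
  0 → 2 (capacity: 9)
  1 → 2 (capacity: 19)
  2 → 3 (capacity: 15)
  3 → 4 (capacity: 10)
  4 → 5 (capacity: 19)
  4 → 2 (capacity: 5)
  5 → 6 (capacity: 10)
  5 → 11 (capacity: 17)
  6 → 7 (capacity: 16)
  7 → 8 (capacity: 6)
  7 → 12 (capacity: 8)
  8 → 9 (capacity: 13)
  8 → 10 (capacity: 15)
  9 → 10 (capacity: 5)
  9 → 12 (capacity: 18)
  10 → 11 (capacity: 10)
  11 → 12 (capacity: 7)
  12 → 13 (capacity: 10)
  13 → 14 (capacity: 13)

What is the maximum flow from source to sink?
Maximum flow = 10

Max flow: 10

Flow assignment:
  0 → 1: 6/16
  0 → 2: 4/9
  1 → 2: 6/19
  2 → 3: 10/15
  3 → 4: 10/10
  4 → 5: 10/19
  5 → 6: 3/10
  5 → 11: 7/17
  6 → 7: 3/16
  7 → 12: 3/8
  11 → 12: 7/7
  12 → 13: 10/10
  13 → 14: 10/13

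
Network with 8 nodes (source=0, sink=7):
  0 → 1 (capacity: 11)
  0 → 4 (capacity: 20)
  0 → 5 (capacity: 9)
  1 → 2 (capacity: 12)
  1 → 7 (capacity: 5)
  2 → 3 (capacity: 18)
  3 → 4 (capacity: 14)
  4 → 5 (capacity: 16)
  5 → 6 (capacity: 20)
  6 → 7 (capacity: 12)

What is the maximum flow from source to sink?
Maximum flow = 17

Max flow: 17

Flow assignment:
  0 → 1: 5/11
  0 → 4: 12/20
  1 → 7: 5/5
  4 → 5: 12/16
  5 → 6: 12/20
  6 → 7: 12/12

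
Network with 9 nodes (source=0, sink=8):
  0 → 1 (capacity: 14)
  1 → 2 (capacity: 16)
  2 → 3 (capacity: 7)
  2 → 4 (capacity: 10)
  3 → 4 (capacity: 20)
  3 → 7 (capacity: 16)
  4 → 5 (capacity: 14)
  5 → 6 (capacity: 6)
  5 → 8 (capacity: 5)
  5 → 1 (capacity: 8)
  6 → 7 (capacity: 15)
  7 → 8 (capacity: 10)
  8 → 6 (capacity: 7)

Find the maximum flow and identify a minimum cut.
Max flow = 14, Min cut edges: (0,1)

Maximum flow: 14
Minimum cut: (0,1)
Partition: S = [0], T = [1, 2, 3, 4, 5, 6, 7, 8]

Max-flow min-cut theorem verified: both equal 14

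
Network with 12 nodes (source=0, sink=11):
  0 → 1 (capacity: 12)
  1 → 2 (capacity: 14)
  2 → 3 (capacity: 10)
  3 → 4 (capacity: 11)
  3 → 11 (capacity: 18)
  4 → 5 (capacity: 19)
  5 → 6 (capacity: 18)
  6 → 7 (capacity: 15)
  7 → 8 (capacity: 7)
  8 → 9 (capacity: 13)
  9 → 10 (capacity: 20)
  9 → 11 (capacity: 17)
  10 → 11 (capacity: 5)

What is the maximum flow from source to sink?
Maximum flow = 10

Max flow: 10

Flow assignment:
  0 → 1: 10/12
  1 → 2: 10/14
  2 → 3: 10/10
  3 → 11: 10/18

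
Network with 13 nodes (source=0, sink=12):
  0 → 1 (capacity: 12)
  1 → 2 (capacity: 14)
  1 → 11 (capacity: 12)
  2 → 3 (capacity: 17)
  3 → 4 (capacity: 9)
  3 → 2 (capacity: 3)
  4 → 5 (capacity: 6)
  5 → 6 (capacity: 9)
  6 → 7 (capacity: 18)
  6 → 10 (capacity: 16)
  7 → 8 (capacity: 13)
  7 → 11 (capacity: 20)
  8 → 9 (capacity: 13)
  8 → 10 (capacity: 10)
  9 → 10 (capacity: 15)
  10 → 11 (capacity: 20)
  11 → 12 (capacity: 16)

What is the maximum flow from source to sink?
Maximum flow = 12

Max flow: 12

Flow assignment:
  0 → 1: 12/12
  1 → 11: 12/12
  11 → 12: 12/16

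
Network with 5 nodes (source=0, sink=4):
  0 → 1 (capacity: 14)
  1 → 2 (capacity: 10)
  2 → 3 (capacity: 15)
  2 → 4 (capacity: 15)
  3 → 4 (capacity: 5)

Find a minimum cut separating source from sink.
Min cut value = 10, edges: (1,2)

Min cut value: 10
Partition: S = [0, 1], T = [2, 3, 4]
Cut edges: (1,2)

By max-flow min-cut theorem, max flow = min cut = 10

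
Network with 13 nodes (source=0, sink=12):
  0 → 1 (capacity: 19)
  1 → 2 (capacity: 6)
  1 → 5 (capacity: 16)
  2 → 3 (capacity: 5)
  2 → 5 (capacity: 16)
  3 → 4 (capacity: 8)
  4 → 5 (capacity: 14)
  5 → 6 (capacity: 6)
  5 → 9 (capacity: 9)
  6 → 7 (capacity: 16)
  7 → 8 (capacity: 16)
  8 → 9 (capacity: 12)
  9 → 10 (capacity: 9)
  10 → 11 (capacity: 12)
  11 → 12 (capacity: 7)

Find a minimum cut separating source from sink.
Min cut value = 7, edges: (11,12)

Min cut value: 7
Partition: S = [0, 1, 2, 3, 4, 5, 6, 7, 8, 9, 10, 11], T = [12]
Cut edges: (11,12)

By max-flow min-cut theorem, max flow = min cut = 7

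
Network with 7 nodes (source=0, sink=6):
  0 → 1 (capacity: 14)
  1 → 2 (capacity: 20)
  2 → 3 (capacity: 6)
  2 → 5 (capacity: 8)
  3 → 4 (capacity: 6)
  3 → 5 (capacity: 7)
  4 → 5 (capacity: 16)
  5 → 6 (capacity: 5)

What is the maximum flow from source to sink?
Maximum flow = 5

Max flow: 5

Flow assignment:
  0 → 1: 5/14
  1 → 2: 5/20
  2 → 5: 5/8
  5 → 6: 5/5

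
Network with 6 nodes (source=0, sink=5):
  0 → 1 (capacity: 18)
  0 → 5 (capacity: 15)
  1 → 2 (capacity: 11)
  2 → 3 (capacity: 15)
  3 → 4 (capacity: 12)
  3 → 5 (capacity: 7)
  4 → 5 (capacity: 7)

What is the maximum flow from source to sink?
Maximum flow = 26

Max flow: 26

Flow assignment:
  0 → 1: 11/18
  0 → 5: 15/15
  1 → 2: 11/11
  2 → 3: 11/15
  3 → 4: 4/12
  3 → 5: 7/7
  4 → 5: 4/7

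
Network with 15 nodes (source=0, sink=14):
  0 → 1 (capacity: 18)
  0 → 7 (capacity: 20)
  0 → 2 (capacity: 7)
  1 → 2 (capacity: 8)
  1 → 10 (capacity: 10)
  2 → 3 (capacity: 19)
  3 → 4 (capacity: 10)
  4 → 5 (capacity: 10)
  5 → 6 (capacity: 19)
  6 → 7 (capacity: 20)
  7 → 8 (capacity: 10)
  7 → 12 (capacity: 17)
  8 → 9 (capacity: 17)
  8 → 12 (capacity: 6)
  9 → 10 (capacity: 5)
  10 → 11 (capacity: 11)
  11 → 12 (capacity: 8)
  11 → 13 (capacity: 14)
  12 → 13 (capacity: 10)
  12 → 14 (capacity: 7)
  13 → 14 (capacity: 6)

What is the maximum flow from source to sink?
Maximum flow = 13

Max flow: 13

Flow assignment:
  0 → 1: 8/18
  0 → 7: 3/20
  0 → 2: 2/7
  1 → 2: 8/8
  2 → 3: 10/19
  3 → 4: 10/10
  4 → 5: 10/10
  5 → 6: 10/19
  6 → 7: 10/20
  7 → 8: 6/10
  7 → 12: 7/17
  8 → 12: 6/6
  12 → 13: 6/10
  12 → 14: 7/7
  13 → 14: 6/6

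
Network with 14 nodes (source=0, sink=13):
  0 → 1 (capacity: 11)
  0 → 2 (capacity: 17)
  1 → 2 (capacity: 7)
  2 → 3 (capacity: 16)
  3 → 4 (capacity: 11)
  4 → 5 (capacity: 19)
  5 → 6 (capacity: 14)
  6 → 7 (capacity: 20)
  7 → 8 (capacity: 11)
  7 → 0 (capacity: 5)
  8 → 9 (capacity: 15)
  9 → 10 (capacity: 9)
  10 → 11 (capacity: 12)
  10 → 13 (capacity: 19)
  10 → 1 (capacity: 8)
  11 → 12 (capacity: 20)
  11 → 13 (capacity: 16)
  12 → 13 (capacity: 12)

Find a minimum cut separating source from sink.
Min cut value = 9, edges: (9,10)

Min cut value: 9
Partition: S = [0, 1, 2, 3, 4, 5, 6, 7, 8, 9], T = [10, 11, 12, 13]
Cut edges: (9,10)

By max-flow min-cut theorem, max flow = min cut = 9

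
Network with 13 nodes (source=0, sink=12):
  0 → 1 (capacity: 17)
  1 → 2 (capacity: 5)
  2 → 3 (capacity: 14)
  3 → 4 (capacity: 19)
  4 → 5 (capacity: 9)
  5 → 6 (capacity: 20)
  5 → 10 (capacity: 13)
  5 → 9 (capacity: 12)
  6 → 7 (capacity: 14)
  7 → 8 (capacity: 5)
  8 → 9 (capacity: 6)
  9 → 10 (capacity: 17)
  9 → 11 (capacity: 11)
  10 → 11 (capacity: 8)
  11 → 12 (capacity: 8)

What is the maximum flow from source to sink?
Maximum flow = 5

Max flow: 5

Flow assignment:
  0 → 1: 5/17
  1 → 2: 5/5
  2 → 3: 5/14
  3 → 4: 5/19
  4 → 5: 5/9
  5 → 10: 5/13
  10 → 11: 5/8
  11 → 12: 5/8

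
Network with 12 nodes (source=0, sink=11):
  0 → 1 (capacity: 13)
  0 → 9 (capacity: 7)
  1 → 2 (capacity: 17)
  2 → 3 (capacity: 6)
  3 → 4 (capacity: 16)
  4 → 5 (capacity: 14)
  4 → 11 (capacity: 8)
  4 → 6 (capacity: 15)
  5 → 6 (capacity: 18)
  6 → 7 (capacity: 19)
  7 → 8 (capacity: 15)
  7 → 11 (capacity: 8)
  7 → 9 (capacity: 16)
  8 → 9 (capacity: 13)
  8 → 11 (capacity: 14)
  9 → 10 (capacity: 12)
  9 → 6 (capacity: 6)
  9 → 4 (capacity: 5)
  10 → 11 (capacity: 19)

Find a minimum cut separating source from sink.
Min cut value = 13, edges: (0,9), (2,3)

Min cut value: 13
Partition: S = [0, 1, 2], T = [3, 4, 5, 6, 7, 8, 9, 10, 11]
Cut edges: (0,9), (2,3)

By max-flow min-cut theorem, max flow = min cut = 13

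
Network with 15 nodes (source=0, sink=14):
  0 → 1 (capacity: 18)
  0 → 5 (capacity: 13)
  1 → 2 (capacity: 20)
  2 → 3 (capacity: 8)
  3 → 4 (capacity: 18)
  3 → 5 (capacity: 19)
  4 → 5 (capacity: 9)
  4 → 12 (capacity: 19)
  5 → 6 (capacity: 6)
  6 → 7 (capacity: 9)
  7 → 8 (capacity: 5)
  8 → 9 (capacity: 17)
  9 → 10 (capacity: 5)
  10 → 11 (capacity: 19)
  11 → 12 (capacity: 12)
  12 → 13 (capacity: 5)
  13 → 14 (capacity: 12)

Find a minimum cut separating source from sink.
Min cut value = 5, edges: (12,13)

Min cut value: 5
Partition: S = [0, 1, 2, 3, 4, 5, 6, 7, 8, 9, 10, 11, 12], T = [13, 14]
Cut edges: (12,13)

By max-flow min-cut theorem, max flow = min cut = 5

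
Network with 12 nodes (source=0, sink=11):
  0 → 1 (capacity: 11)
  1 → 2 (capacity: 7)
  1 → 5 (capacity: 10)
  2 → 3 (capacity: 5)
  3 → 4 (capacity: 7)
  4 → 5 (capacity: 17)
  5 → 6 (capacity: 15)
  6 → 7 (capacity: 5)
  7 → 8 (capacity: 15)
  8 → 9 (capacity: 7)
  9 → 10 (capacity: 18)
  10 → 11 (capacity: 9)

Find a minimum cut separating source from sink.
Min cut value = 5, edges: (6,7)

Min cut value: 5
Partition: S = [0, 1, 2, 3, 4, 5, 6], T = [7, 8, 9, 10, 11]
Cut edges: (6,7)

By max-flow min-cut theorem, max flow = min cut = 5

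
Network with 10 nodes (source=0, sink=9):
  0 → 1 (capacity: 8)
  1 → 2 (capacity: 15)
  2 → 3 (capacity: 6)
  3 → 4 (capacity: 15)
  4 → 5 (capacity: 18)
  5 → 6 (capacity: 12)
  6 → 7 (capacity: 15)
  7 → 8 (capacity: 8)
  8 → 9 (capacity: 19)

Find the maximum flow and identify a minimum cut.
Max flow = 6, Min cut edges: (2,3)

Maximum flow: 6
Minimum cut: (2,3)
Partition: S = [0, 1, 2], T = [3, 4, 5, 6, 7, 8, 9]

Max-flow min-cut theorem verified: both equal 6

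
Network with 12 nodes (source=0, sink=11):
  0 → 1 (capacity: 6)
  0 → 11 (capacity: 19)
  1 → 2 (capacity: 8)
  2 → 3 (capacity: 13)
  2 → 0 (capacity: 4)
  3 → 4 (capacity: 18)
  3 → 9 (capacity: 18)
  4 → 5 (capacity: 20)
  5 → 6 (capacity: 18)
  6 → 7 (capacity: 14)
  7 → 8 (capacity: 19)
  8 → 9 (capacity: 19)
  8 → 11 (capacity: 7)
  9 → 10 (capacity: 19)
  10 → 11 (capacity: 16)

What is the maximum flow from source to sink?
Maximum flow = 25

Max flow: 25

Flow assignment:
  0 → 1: 6/6
  0 → 11: 19/19
  1 → 2: 6/8
  2 → 3: 6/13
  3 → 9: 6/18
  9 → 10: 6/19
  10 → 11: 6/16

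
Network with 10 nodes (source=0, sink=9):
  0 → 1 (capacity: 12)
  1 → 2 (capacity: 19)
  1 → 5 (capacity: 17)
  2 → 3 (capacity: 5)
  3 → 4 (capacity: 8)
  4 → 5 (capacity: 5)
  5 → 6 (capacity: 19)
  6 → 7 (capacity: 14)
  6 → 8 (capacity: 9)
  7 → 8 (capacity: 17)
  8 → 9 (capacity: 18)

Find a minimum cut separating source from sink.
Min cut value = 12, edges: (0,1)

Min cut value: 12
Partition: S = [0], T = [1, 2, 3, 4, 5, 6, 7, 8, 9]
Cut edges: (0,1)

By max-flow min-cut theorem, max flow = min cut = 12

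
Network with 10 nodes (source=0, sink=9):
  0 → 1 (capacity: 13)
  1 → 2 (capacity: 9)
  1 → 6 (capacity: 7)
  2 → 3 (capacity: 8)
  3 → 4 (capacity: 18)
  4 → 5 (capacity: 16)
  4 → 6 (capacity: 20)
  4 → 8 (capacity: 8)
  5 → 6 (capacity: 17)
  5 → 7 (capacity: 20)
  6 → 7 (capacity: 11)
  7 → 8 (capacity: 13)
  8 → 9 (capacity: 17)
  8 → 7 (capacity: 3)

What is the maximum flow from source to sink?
Maximum flow = 13

Max flow: 13

Flow assignment:
  0 → 1: 13/13
  1 → 2: 6/9
  1 → 6: 7/7
  2 → 3: 6/8
  3 → 4: 6/18
  4 → 8: 6/8
  6 → 7: 7/11
  7 → 8: 7/13
  8 → 9: 13/17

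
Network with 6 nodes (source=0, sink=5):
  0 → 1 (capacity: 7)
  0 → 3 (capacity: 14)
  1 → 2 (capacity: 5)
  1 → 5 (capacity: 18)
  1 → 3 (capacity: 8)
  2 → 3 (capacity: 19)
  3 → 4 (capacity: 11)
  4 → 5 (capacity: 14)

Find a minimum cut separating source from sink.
Min cut value = 18, edges: (0,1), (3,4)

Min cut value: 18
Partition: S = [0, 2, 3], T = [1, 4, 5]
Cut edges: (0,1), (3,4)

By max-flow min-cut theorem, max flow = min cut = 18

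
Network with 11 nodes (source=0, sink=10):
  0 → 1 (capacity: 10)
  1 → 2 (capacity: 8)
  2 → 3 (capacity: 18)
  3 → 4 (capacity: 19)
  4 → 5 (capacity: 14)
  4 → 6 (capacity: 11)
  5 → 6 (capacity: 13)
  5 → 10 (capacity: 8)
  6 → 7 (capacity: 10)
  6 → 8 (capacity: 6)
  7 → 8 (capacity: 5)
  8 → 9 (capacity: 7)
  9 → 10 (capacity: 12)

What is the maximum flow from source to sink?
Maximum flow = 8

Max flow: 8

Flow assignment:
  0 → 1: 8/10
  1 → 2: 8/8
  2 → 3: 8/18
  3 → 4: 8/19
  4 → 5: 8/14
  5 → 10: 8/8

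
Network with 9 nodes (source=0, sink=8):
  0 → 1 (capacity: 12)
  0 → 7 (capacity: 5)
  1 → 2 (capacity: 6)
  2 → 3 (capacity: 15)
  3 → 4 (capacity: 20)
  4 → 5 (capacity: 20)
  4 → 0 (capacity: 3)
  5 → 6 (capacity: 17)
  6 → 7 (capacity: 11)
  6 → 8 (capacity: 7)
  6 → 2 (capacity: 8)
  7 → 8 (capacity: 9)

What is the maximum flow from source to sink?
Maximum flow = 11

Max flow: 11

Flow assignment:
  0 → 1: 6/12
  0 → 7: 5/5
  1 → 2: 6/6
  2 → 3: 6/15
  3 → 4: 6/20
  4 → 5: 6/20
  5 → 6: 6/17
  6 → 8: 6/7
  7 → 8: 5/9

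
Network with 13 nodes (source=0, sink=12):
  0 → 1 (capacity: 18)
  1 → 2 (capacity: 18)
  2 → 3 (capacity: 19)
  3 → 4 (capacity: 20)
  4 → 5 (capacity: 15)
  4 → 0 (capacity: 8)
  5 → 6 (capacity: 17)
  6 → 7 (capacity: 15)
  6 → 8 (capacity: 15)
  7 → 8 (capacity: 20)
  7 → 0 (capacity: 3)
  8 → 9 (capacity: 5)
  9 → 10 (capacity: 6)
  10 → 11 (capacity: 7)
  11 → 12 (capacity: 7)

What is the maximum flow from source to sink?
Maximum flow = 5

Max flow: 5

Flow assignment:
  0 → 1: 16/18
  1 → 2: 16/18
  2 → 3: 16/19
  3 → 4: 16/20
  4 → 5: 8/15
  4 → 0: 8/8
  5 → 6: 8/17
  6 → 7: 3/15
  6 → 8: 5/15
  7 → 0: 3/3
  8 → 9: 5/5
  9 → 10: 5/6
  10 → 11: 5/7
  11 → 12: 5/7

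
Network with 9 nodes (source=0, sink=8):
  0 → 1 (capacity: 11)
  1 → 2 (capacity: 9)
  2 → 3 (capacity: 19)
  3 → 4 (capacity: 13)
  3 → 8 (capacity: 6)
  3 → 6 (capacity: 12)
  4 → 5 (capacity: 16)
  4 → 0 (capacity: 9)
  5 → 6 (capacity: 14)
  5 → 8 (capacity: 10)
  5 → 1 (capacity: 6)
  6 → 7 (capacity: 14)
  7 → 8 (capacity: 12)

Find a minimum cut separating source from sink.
Min cut value = 9, edges: (1,2)

Min cut value: 9
Partition: S = [0, 1], T = [2, 3, 4, 5, 6, 7, 8]
Cut edges: (1,2)

By max-flow min-cut theorem, max flow = min cut = 9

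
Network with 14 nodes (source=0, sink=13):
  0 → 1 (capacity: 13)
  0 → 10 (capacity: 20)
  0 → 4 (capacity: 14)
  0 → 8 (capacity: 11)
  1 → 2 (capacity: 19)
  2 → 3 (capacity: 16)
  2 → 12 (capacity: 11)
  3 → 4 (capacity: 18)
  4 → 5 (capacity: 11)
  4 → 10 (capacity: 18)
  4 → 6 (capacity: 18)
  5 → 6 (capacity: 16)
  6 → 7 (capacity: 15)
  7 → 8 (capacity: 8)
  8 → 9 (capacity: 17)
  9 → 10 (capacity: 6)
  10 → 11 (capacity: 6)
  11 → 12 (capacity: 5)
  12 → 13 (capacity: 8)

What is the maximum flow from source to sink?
Maximum flow = 8

Max flow: 8

Flow assignment:
  0 → 1: 3/13
  0 → 8: 5/11
  1 → 2: 3/19
  2 → 12: 3/11
  8 → 9: 5/17
  9 → 10: 5/6
  10 → 11: 5/6
  11 → 12: 5/5
  12 → 13: 8/8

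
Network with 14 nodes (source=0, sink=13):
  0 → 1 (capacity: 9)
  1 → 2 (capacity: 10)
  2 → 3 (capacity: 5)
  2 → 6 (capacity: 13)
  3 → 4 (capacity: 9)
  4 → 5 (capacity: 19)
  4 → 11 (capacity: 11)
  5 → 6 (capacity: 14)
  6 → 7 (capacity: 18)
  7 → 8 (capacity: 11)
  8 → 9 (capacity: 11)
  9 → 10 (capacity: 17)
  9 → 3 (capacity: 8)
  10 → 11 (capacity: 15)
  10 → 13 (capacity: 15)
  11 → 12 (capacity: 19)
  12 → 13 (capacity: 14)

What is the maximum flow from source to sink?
Maximum flow = 9

Max flow: 9

Flow assignment:
  0 → 1: 9/9
  1 → 2: 9/10
  2 → 3: 5/5
  2 → 6: 4/13
  3 → 4: 5/9
  4 → 11: 5/11
  6 → 7: 4/18
  7 → 8: 4/11
  8 → 9: 4/11
  9 → 10: 4/17
  10 → 13: 4/15
  11 → 12: 5/19
  12 → 13: 5/14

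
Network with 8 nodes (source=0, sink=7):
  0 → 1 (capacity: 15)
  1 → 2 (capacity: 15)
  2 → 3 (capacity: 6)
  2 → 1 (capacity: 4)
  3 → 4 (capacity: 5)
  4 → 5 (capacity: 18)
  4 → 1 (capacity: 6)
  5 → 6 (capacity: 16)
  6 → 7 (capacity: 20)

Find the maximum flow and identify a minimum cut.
Max flow = 5, Min cut edges: (3,4)

Maximum flow: 5
Minimum cut: (3,4)
Partition: S = [0, 1, 2, 3], T = [4, 5, 6, 7]

Max-flow min-cut theorem verified: both equal 5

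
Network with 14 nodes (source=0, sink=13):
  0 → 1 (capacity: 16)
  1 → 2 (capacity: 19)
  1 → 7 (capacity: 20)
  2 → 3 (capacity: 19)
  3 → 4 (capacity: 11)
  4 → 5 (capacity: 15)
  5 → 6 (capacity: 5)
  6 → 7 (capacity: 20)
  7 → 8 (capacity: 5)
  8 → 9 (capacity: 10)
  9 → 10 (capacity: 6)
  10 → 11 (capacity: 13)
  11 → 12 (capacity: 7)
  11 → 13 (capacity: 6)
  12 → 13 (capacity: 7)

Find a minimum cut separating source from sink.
Min cut value = 5, edges: (7,8)

Min cut value: 5
Partition: S = [0, 1, 2, 3, 4, 5, 6, 7], T = [8, 9, 10, 11, 12, 13]
Cut edges: (7,8)

By max-flow min-cut theorem, max flow = min cut = 5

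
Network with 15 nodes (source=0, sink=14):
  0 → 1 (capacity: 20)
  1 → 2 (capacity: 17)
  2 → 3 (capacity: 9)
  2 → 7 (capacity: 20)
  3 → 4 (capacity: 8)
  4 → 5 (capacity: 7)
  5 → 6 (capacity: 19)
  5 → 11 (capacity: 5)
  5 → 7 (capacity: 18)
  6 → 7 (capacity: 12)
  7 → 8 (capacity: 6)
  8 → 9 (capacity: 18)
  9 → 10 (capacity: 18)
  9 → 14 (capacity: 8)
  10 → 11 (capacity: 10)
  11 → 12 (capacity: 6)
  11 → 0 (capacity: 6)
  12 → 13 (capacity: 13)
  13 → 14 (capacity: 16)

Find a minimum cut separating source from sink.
Min cut value = 11, edges: (5,11), (7,8)

Min cut value: 11
Partition: S = [0, 1, 2, 3, 4, 5, 6, 7], T = [8, 9, 10, 11, 12, 13, 14]
Cut edges: (5,11), (7,8)

By max-flow min-cut theorem, max flow = min cut = 11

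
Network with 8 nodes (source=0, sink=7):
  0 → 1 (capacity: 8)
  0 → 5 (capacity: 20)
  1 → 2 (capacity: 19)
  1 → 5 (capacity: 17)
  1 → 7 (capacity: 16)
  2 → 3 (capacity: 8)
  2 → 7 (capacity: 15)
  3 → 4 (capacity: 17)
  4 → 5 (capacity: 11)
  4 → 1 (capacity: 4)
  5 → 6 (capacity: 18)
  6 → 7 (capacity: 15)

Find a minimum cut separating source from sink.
Min cut value = 23, edges: (0,1), (6,7)

Min cut value: 23
Partition: S = [0, 5, 6], T = [1, 2, 3, 4, 7]
Cut edges: (0,1), (6,7)

By max-flow min-cut theorem, max flow = min cut = 23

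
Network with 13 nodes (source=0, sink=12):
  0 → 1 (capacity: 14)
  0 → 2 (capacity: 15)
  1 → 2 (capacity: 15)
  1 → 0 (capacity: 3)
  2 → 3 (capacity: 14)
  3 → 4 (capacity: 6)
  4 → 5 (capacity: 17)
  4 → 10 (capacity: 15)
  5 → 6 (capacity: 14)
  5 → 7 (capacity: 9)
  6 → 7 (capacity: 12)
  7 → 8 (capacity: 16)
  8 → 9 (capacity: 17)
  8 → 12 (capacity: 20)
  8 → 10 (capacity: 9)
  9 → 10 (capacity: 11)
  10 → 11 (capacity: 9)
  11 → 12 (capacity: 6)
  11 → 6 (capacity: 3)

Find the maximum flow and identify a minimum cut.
Max flow = 6, Min cut edges: (3,4)

Maximum flow: 6
Minimum cut: (3,4)
Partition: S = [0, 1, 2, 3], T = [4, 5, 6, 7, 8, 9, 10, 11, 12]

Max-flow min-cut theorem verified: both equal 6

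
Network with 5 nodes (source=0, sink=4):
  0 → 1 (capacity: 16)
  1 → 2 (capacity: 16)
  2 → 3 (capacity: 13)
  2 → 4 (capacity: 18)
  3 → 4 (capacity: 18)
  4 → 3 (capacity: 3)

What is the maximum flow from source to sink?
Maximum flow = 16

Max flow: 16

Flow assignment:
  0 → 1: 16/16
  1 → 2: 16/16
  2 → 4: 16/18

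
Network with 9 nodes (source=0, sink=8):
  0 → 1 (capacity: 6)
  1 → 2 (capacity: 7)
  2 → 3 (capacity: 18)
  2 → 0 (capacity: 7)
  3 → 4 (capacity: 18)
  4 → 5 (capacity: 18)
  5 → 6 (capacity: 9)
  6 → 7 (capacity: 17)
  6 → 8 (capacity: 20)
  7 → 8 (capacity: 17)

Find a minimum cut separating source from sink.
Min cut value = 6, edges: (0,1)

Min cut value: 6
Partition: S = [0], T = [1, 2, 3, 4, 5, 6, 7, 8]
Cut edges: (0,1)

By max-flow min-cut theorem, max flow = min cut = 6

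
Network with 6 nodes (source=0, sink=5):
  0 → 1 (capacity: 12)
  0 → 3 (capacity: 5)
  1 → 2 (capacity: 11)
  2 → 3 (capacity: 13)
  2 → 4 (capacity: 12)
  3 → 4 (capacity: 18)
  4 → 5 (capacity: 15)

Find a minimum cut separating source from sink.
Min cut value = 15, edges: (4,5)

Min cut value: 15
Partition: S = [0, 1, 2, 3, 4], T = [5]
Cut edges: (4,5)

By max-flow min-cut theorem, max flow = min cut = 15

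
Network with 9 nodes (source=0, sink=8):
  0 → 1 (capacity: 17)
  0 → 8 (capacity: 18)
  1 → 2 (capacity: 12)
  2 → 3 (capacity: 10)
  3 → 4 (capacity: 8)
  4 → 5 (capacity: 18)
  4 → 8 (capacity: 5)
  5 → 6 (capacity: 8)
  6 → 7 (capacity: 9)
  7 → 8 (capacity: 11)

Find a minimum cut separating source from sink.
Min cut value = 26, edges: (0,8), (3,4)

Min cut value: 26
Partition: S = [0, 1, 2, 3], T = [4, 5, 6, 7, 8]
Cut edges: (0,8), (3,4)

By max-flow min-cut theorem, max flow = min cut = 26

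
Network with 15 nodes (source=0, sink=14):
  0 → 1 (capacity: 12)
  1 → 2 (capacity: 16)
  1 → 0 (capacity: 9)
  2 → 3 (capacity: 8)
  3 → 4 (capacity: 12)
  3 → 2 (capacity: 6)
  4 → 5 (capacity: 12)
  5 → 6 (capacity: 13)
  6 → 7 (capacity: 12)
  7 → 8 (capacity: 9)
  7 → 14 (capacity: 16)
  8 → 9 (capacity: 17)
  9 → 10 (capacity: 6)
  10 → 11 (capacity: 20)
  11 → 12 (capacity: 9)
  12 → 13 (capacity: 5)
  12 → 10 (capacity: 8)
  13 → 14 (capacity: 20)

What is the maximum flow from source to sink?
Maximum flow = 8

Max flow: 8

Flow assignment:
  0 → 1: 8/12
  1 → 2: 8/16
  2 → 3: 8/8
  3 → 4: 8/12
  4 → 5: 8/12
  5 → 6: 8/13
  6 → 7: 8/12
  7 → 14: 8/16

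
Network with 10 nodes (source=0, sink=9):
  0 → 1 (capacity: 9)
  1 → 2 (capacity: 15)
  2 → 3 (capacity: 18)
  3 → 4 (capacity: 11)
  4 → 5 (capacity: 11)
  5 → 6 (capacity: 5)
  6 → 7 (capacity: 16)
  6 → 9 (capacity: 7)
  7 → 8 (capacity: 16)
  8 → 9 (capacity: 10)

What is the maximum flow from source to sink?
Maximum flow = 5

Max flow: 5

Flow assignment:
  0 → 1: 5/9
  1 → 2: 5/15
  2 → 3: 5/18
  3 → 4: 5/11
  4 → 5: 5/11
  5 → 6: 5/5
  6 → 9: 5/7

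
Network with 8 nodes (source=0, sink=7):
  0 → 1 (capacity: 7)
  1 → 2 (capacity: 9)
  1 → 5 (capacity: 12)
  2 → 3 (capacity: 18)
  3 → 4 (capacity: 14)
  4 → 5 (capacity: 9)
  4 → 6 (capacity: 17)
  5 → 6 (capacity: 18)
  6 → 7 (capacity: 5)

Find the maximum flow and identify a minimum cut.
Max flow = 5, Min cut edges: (6,7)

Maximum flow: 5
Minimum cut: (6,7)
Partition: S = [0, 1, 2, 3, 4, 5, 6], T = [7]

Max-flow min-cut theorem verified: both equal 5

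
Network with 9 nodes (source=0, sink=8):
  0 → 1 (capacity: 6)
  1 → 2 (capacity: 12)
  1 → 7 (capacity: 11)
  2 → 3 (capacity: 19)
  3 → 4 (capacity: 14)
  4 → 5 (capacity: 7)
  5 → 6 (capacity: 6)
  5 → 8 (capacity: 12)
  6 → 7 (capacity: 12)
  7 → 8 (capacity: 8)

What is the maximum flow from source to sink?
Maximum flow = 6

Max flow: 6

Flow assignment:
  0 → 1: 6/6
  1 → 7: 6/11
  7 → 8: 6/8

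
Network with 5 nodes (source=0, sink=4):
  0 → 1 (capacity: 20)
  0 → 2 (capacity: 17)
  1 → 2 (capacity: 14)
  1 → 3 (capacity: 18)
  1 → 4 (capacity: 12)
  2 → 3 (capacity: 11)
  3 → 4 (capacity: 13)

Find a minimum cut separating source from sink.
Min cut value = 25, edges: (1,4), (3,4)

Min cut value: 25
Partition: S = [0, 1, 2, 3], T = [4]
Cut edges: (1,4), (3,4)

By max-flow min-cut theorem, max flow = min cut = 25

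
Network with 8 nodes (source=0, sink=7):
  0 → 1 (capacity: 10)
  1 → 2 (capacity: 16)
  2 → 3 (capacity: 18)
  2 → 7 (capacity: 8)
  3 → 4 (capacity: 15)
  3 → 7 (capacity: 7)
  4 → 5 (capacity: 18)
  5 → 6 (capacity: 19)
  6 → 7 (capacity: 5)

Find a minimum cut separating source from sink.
Min cut value = 10, edges: (0,1)

Min cut value: 10
Partition: S = [0], T = [1, 2, 3, 4, 5, 6, 7]
Cut edges: (0,1)

By max-flow min-cut theorem, max flow = min cut = 10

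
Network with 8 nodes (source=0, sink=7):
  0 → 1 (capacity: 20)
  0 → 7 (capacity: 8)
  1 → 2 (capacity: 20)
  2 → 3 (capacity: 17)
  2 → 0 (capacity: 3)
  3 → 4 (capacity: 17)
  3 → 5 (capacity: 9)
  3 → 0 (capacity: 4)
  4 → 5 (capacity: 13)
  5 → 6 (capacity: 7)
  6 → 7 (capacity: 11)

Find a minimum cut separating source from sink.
Min cut value = 15, edges: (0,7), (5,6)

Min cut value: 15
Partition: S = [0, 1, 2, 3, 4, 5], T = [6, 7]
Cut edges: (0,7), (5,6)

By max-flow min-cut theorem, max flow = min cut = 15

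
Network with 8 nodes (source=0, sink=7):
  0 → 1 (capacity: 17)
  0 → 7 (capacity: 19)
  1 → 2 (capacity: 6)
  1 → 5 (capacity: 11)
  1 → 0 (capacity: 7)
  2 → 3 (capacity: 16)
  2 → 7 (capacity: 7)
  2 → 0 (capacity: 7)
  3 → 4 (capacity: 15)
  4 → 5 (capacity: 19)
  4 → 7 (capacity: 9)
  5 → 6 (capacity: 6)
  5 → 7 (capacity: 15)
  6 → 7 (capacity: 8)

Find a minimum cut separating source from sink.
Min cut value = 36, edges: (0,7), (1,2), (1,5)

Min cut value: 36
Partition: S = [0, 1], T = [2, 3, 4, 5, 6, 7]
Cut edges: (0,7), (1,2), (1,5)

By max-flow min-cut theorem, max flow = min cut = 36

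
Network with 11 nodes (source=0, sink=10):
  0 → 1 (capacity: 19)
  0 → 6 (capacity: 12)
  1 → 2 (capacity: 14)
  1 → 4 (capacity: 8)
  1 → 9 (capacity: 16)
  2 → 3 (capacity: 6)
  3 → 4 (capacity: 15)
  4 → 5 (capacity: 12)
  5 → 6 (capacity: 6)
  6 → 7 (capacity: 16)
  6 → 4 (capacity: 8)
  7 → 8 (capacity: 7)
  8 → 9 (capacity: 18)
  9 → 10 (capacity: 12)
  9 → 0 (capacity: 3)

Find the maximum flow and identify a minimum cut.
Max flow = 12, Min cut edges: (9,10)

Maximum flow: 12
Minimum cut: (9,10)
Partition: S = [0, 1, 2, 3, 4, 5, 6, 7, 8, 9], T = [10]

Max-flow min-cut theorem verified: both equal 12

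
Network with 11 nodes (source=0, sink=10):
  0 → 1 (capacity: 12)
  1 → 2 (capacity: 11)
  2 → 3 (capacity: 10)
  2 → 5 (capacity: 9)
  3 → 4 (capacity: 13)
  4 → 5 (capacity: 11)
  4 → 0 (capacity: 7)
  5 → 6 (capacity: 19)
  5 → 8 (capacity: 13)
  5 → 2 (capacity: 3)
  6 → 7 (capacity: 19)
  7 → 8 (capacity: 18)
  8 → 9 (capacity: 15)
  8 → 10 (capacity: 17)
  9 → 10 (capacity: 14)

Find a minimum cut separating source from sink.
Min cut value = 11, edges: (1,2)

Min cut value: 11
Partition: S = [0, 1], T = [2, 3, 4, 5, 6, 7, 8, 9, 10]
Cut edges: (1,2)

By max-flow min-cut theorem, max flow = min cut = 11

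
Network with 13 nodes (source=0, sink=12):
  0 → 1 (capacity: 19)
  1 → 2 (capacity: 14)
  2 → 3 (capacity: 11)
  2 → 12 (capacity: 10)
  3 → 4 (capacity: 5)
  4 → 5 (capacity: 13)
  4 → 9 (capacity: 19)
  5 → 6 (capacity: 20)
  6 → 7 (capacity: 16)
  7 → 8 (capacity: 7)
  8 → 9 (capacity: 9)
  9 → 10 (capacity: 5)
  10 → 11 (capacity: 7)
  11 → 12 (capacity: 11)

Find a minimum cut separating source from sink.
Min cut value = 14, edges: (1,2)

Min cut value: 14
Partition: S = [0, 1], T = [2, 3, 4, 5, 6, 7, 8, 9, 10, 11, 12]
Cut edges: (1,2)

By max-flow min-cut theorem, max flow = min cut = 14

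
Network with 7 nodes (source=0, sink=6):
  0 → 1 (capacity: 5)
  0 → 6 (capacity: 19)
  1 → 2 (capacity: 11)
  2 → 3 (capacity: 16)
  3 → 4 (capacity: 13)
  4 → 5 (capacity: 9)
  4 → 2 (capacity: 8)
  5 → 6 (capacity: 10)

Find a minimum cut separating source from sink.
Min cut value = 24, edges: (0,1), (0,6)

Min cut value: 24
Partition: S = [0], T = [1, 2, 3, 4, 5, 6]
Cut edges: (0,1), (0,6)

By max-flow min-cut theorem, max flow = min cut = 24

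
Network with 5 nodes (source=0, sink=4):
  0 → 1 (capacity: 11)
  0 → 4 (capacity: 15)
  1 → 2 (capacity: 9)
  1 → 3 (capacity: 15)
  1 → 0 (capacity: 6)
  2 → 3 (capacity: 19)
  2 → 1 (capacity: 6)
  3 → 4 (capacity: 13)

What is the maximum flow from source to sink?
Maximum flow = 26

Max flow: 26

Flow assignment:
  0 → 1: 11/11
  0 → 4: 15/15
  1 → 3: 11/15
  3 → 4: 11/13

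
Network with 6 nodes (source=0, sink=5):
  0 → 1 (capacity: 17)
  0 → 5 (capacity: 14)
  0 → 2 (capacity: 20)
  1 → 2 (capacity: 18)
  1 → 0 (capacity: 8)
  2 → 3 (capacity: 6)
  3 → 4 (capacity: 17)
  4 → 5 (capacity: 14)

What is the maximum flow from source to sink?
Maximum flow = 20

Max flow: 20

Flow assignment:
  0 → 5: 14/14
  0 → 2: 6/20
  2 → 3: 6/6
  3 → 4: 6/17
  4 → 5: 6/14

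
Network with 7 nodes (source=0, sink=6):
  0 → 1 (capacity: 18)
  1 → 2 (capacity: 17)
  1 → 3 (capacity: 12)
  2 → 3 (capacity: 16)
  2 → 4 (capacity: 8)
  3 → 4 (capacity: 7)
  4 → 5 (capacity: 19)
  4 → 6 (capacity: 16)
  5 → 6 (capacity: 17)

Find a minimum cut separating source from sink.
Min cut value = 15, edges: (2,4), (3,4)

Min cut value: 15
Partition: S = [0, 1, 2, 3], T = [4, 5, 6]
Cut edges: (2,4), (3,4)

By max-flow min-cut theorem, max flow = min cut = 15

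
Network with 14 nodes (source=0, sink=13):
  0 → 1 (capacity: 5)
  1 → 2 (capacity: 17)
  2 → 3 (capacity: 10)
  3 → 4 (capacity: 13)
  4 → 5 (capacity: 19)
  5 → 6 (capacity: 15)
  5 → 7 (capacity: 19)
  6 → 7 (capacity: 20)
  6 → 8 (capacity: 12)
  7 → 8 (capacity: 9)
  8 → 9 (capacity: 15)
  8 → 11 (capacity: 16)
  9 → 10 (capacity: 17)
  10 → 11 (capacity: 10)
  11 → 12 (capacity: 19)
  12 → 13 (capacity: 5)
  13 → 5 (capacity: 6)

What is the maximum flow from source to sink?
Maximum flow = 5

Max flow: 5

Flow assignment:
  0 → 1: 5/5
  1 → 2: 5/17
  2 → 3: 5/10
  3 → 4: 5/13
  4 → 5: 5/19
  5 → 6: 5/15
  6 → 8: 5/12
  8 → 11: 5/16
  11 → 12: 5/19
  12 → 13: 5/5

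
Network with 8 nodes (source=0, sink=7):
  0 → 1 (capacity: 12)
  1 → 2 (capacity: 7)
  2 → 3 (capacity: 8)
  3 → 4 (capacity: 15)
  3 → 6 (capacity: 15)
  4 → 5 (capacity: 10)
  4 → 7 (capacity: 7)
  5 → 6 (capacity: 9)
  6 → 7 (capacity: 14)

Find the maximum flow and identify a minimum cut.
Max flow = 7, Min cut edges: (1,2)

Maximum flow: 7
Minimum cut: (1,2)
Partition: S = [0, 1], T = [2, 3, 4, 5, 6, 7]

Max-flow min-cut theorem verified: both equal 7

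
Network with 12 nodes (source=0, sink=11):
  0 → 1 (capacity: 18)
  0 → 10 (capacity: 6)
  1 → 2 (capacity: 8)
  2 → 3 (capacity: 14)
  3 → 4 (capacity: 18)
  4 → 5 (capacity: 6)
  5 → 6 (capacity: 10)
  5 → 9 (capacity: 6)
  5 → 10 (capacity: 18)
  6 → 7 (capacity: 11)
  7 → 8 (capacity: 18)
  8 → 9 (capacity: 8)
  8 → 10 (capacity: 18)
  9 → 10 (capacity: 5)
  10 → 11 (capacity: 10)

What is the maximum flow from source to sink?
Maximum flow = 10

Max flow: 10

Flow assignment:
  0 → 1: 6/18
  0 → 10: 4/6
  1 → 2: 6/8
  2 → 3: 6/14
  3 → 4: 6/18
  4 → 5: 6/6
  5 → 10: 6/18
  10 → 11: 10/10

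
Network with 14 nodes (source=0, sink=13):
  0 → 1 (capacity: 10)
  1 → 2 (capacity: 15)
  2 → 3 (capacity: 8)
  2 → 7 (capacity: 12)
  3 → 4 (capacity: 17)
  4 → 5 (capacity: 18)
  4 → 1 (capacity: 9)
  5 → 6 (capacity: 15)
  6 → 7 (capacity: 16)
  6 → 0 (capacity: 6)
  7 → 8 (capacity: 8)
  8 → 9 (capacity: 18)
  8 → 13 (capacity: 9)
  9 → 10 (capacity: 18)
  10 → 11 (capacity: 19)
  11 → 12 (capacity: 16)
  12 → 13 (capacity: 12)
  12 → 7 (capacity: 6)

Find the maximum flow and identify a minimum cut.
Max flow = 8, Min cut edges: (7,8)

Maximum flow: 8
Minimum cut: (7,8)
Partition: S = [0, 1, 2, 3, 4, 5, 6, 7], T = [8, 9, 10, 11, 12, 13]

Max-flow min-cut theorem verified: both equal 8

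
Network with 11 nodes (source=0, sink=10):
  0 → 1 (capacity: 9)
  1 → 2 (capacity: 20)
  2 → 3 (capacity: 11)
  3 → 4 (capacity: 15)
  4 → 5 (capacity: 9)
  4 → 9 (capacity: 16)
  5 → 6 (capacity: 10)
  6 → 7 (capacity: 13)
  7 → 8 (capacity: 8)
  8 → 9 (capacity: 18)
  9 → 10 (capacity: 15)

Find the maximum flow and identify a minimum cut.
Max flow = 9, Min cut edges: (0,1)

Maximum flow: 9
Minimum cut: (0,1)
Partition: S = [0], T = [1, 2, 3, 4, 5, 6, 7, 8, 9, 10]

Max-flow min-cut theorem verified: both equal 9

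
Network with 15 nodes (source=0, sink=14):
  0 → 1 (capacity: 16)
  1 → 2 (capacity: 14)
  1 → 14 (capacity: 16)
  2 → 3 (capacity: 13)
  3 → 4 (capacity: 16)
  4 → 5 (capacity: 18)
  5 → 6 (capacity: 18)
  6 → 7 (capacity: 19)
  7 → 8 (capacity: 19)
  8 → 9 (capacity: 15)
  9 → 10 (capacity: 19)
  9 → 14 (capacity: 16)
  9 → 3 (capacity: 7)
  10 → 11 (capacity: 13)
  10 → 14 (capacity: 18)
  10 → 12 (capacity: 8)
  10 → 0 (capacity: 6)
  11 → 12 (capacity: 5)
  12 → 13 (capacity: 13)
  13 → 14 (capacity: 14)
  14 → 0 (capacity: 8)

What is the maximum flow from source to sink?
Maximum flow = 16

Max flow: 16

Flow assignment:
  0 → 1: 16/16
  1 → 14: 16/16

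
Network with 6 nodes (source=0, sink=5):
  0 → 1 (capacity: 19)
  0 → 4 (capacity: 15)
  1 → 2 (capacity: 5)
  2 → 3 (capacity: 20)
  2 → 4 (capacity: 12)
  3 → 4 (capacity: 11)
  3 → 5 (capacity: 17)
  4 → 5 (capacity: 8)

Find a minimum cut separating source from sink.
Min cut value = 13, edges: (1,2), (4,5)

Min cut value: 13
Partition: S = [0, 1, 4], T = [2, 3, 5]
Cut edges: (1,2), (4,5)

By max-flow min-cut theorem, max flow = min cut = 13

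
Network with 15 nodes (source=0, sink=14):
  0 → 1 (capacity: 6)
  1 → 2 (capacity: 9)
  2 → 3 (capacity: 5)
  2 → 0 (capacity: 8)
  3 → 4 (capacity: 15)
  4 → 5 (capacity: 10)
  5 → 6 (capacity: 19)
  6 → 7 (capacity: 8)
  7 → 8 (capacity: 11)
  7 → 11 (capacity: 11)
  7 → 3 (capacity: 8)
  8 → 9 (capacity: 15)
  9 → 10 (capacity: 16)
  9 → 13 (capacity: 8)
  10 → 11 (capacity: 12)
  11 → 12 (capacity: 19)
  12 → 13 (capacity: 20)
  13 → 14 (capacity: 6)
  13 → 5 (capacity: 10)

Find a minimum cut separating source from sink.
Min cut value = 5, edges: (2,3)

Min cut value: 5
Partition: S = [0, 1, 2], T = [3, 4, 5, 6, 7, 8, 9, 10, 11, 12, 13, 14]
Cut edges: (2,3)

By max-flow min-cut theorem, max flow = min cut = 5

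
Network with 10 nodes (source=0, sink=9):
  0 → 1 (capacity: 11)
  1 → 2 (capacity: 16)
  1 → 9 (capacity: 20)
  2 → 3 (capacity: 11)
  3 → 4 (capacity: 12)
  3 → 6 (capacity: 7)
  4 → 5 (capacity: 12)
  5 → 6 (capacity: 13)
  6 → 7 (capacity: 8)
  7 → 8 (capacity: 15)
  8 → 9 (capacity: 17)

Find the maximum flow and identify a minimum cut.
Max flow = 11, Min cut edges: (0,1)

Maximum flow: 11
Minimum cut: (0,1)
Partition: S = [0], T = [1, 2, 3, 4, 5, 6, 7, 8, 9]

Max-flow min-cut theorem verified: both equal 11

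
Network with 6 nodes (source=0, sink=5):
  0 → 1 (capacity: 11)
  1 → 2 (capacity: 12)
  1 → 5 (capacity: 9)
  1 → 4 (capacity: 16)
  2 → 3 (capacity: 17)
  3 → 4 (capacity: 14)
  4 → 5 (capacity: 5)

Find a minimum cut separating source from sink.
Min cut value = 11, edges: (0,1)

Min cut value: 11
Partition: S = [0], T = [1, 2, 3, 4, 5]
Cut edges: (0,1)

By max-flow min-cut theorem, max flow = min cut = 11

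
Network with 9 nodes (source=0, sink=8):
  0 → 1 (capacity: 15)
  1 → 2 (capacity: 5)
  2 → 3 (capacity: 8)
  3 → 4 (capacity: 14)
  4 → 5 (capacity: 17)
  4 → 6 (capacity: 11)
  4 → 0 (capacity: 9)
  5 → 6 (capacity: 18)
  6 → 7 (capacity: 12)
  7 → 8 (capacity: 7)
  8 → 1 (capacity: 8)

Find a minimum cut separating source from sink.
Min cut value = 5, edges: (1,2)

Min cut value: 5
Partition: S = [0, 1], T = [2, 3, 4, 5, 6, 7, 8]
Cut edges: (1,2)

By max-flow min-cut theorem, max flow = min cut = 5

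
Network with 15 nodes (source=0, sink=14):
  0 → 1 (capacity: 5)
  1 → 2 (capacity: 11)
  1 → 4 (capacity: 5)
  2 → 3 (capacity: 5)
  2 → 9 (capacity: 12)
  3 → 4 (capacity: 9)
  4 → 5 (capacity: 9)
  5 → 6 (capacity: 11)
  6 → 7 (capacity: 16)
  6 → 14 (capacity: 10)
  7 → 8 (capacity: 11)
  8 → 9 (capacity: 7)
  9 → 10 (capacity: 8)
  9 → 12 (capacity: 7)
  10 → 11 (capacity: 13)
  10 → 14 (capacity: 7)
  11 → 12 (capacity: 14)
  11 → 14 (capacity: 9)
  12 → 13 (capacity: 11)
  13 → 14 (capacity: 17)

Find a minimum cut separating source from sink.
Min cut value = 5, edges: (0,1)

Min cut value: 5
Partition: S = [0], T = [1, 2, 3, 4, 5, 6, 7, 8, 9, 10, 11, 12, 13, 14]
Cut edges: (0,1)

By max-flow min-cut theorem, max flow = min cut = 5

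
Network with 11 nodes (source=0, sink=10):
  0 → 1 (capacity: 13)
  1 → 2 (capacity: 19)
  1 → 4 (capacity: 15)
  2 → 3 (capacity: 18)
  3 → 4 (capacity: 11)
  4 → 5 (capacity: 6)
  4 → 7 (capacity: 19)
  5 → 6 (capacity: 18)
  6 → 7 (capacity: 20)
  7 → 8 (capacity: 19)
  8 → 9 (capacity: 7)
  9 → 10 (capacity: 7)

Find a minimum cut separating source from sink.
Min cut value = 7, edges: (9,10)

Min cut value: 7
Partition: S = [0, 1, 2, 3, 4, 5, 6, 7, 8, 9], T = [10]
Cut edges: (9,10)

By max-flow min-cut theorem, max flow = min cut = 7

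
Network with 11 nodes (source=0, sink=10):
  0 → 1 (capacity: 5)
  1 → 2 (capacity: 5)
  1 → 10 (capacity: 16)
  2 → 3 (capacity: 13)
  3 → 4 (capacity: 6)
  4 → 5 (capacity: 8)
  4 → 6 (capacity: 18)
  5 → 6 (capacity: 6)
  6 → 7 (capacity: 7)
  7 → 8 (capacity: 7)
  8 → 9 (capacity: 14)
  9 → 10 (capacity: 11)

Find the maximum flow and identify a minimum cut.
Max flow = 5, Min cut edges: (0,1)

Maximum flow: 5
Minimum cut: (0,1)
Partition: S = [0], T = [1, 2, 3, 4, 5, 6, 7, 8, 9, 10]

Max-flow min-cut theorem verified: both equal 5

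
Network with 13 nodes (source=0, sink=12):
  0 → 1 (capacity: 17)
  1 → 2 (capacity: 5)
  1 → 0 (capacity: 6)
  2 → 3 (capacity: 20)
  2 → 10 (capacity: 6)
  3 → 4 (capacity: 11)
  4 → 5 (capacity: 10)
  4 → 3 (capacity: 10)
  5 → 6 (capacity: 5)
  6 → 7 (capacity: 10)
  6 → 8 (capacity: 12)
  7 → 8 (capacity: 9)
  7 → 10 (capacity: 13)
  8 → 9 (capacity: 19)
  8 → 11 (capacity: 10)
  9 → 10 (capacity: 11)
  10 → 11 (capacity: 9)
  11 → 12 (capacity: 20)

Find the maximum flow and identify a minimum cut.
Max flow = 5, Min cut edges: (1,2)

Maximum flow: 5
Minimum cut: (1,2)
Partition: S = [0, 1], T = [2, 3, 4, 5, 6, 7, 8, 9, 10, 11, 12]

Max-flow min-cut theorem verified: both equal 5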